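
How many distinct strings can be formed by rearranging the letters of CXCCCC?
6! / (1! × 5!) = 6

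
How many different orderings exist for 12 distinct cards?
12! = 479001600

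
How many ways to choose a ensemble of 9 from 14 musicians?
C(14,9) = 14!/(9!×5!) = 2002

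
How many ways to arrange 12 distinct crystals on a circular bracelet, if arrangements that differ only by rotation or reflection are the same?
(12-1)!/2 = 39916800/2 = 19958400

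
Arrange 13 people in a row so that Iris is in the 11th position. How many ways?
Fix one position: (13-1)! = 479001600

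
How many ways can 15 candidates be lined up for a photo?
15! = 1307674368000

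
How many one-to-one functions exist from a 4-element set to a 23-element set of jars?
P(23,4) = 23!/(23-4)! = 212520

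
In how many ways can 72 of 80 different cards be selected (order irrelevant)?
C(80,72) = 80!/(72!×8!) = 28987537150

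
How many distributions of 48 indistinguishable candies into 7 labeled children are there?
C(48+7-1, 7-1) = C(54, 6) = 25827165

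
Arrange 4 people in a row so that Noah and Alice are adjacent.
Treat as block: (4-1)! × 2! = 6 × 2 = 12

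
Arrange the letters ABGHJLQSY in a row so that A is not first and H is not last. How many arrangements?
By inclusion-exclusion: 9! - 2×(9-1)! + (9-2)! = 362880 - 80640 + 5040 = 287280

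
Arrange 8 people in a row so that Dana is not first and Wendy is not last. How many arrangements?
By inclusion-exclusion: 8! - 2×(8-1)! + (8-2)! = 40320 - 10080 + 720 = 30960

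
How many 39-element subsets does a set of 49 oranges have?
C(49,39) = 49!/(39!×10!) = 8217822536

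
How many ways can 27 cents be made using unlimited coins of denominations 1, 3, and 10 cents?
Coefficient of x^27 in 1/(1-x^1) · 1/(1-x^3) · 1/(1-x^10). Case on j = number of 10-cent coins (j = 0..2); remainder r = 27 - 10j is made from {1,3} in ⌊r/3⌋+1 ways. r = 27, 17, 7 → 10 + 6 + 3 = 19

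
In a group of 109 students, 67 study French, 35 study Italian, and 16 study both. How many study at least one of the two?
|A∪B| = |A| + |B| - |A∩B| = 67 + 35 - 16 = 86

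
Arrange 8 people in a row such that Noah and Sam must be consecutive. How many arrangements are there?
Treat the 2 as one block: (8-2+1)! × 2! = 5040 × 2 = 10080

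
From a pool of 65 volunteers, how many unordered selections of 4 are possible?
C(65,4) = 65!/(4!×61!) = 677040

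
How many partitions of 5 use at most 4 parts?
By conjugation, equals partitions of 5 into parts ≤ 4. Let r_j(i) = number of partitions of i into parts ≤ j, for i = 0..5. r_1(i) = 1 for all i; r_j(i) = r_{j-1}(i) + r_j(i-j). Rows j = 2..4: ≤2: 1 1 2 2 3 3; ≤3: 1 1 2 3 4 5; ≤4: 1 1 2 3 5 6. r_4(5) = 6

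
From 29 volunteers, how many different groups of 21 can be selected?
C(29,21) = 29!/(21!×8!) = 4292145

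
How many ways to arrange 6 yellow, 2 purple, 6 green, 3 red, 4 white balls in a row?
21! / (6! × 2! × 6! × 3! × 4!) = 342205063200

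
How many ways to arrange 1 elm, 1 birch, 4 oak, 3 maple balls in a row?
9! / (1! × 1! × 4! × 3!) = 2520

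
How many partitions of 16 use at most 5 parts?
By conjugation, equals partitions of 16 into parts ≤ 5. Let r_j(i) = number of partitions of i into parts ≤ j, for i = 0..16. r_1(i) = 1 for all i; r_j(i) = r_{j-1}(i) + r_j(i-j). Rows j = 2..5: ≤2: 1 1 2 2 3 3 4 4 5 5 6 6 7 7 8 8 9; ≤3: 1 1 2 3 4 5 7 8 10 12 14 16 19 21 24 27 30; ≤4: 1 1 2 3 5 6 9 11 15 18 23 27 34 39 47 54 64; ≤5: 1 1 2 3 5 7 10 13 18 23 30 37 47 57 70 84 101. r_5(16) = 101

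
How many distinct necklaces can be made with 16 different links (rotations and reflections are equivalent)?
(16-1)!/2 = 1307674368000/2 = 653837184000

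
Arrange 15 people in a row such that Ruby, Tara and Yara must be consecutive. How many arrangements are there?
Treat the 3 as one block: (15-3+1)! × 3! = 6227020800 × 6 = 37362124800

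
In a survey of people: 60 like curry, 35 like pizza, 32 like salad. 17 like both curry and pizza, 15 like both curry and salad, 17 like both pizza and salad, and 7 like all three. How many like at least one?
|A∪B∪C| = 60+35+32-17-15-17+7 = 85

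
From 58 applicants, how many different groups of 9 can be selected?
C(58,9) = 58!/(9!×49!) = 10648873950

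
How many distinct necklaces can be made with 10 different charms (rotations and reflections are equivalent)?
(10-1)!/2 = 362880/2 = 181440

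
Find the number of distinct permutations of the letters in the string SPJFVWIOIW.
10! / (1! × 1! × 2! × 2! × 1! × 1! × 1! × 1!) = 907200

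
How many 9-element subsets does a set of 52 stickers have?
C(52,9) = 52!/(9!×43!) = 3679075400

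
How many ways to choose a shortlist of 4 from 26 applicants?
C(26,4) = 26!/(4!×22!) = 14950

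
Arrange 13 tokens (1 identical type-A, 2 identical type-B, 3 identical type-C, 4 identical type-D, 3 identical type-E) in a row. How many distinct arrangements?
13! / (1! × 2! × 3! × 4! × 3!) = 3603600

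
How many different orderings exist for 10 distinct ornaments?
10! = 3628800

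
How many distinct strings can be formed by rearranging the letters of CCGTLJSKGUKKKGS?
15! / (1! × 2! × 1! × 1! × 3! × 1! × 4! × 2!) = 2270268000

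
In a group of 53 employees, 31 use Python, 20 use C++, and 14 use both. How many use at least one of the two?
|A∪B| = |A| + |B| - |A∩B| = 31 + 20 - 14 = 37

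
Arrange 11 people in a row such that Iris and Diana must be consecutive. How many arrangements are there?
Treat the 2 as one block: (11-2+1)! × 2! = 3628800 × 2 = 7257600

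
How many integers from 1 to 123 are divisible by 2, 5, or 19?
⌊123/2⌋+⌊123/5⌋+⌊123/19⌋ - ⌊123/10⌋-⌊123/38⌋-⌊123/95⌋ + ⌊123/190⌋ = 61+24+6 - 12-3-1 + 0 = 75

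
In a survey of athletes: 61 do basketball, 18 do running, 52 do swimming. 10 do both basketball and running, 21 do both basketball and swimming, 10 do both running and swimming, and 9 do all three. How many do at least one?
|A∪B∪C| = 61+18+52-10-21-10+9 = 99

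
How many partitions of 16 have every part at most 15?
Let r_j(i) = number of partitions of i into parts ≤ j, for i = 0..16. r_1(i) = 1 for all i; r_j(i) = r_{j-1}(i) + r_j(i-j). Rows j = 2..15: ≤2: 1 1 2 2 3 3 4 4 5 5 6 6 7 7 8 8 9; ≤3: 1 1 2 3 4 5 7 8 10 12 14 16 19 21 24 27 30; ≤4: 1 1 2 3 5 6 9 11 15 18 23 27 34 39 47 54 64; ≤5: 1 1 2 3 5 7 10 13 18 23 30 37 47 57 70 84 101; ≤6: 1 1 2 3 5 7 11 14 20 26 35 44 58 71 90 110 136; ≤7: 1 1 2 3 5 7 11 15 21 28 38 49 65 82 105 131 164; ≤8: 1 1 2 3 5 7 11 15 22 29 40 52 70 89 116 146 186; ≤9: 1 1 2 3 5 7 11 15 22 30 41 54 73 94 123 157 201; ≤10: 1 1 2 3 5 7 11 15 22 30 42 55 75 97 128 164 212; ≤11: 1 1 2 3 5 7 11 15 22 30 42 56 76 99 131 169 219; ≤12: 1 1 2 3 5 7 11 15 22 30 42 56 77 100 133 172 224; ≤13: 1 1 2 3 5 7 11 15 22 30 42 56 77 101 134 174 227; ≤14: 1 1 2 3 5 7 11 15 22 30 42 56 77 101 135 175 229; ≤15: 1 1 2 3 5 7 11 15 22 30 42 56 77 101 135 176 230. r_15(16) = 230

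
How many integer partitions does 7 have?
Pentagonal recurrence p(n) = p(n-1) + p(n-2) - p(n-5) - p(n-7) + p(n-12) + p(n-15) - ... gives p(0..6) = 1, 1, 2, 3, 5, 7, 11. p(7) = p(6) + p(5) - p(2) - p(0) = 11 + 7 - 2 - 1 = 15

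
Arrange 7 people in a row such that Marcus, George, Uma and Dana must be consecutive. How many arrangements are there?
Treat the 4 as one block: (7-4+1)! × 4! = 24 × 24 = 576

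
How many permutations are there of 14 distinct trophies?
14! = 87178291200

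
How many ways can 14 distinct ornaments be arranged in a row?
14! = 87178291200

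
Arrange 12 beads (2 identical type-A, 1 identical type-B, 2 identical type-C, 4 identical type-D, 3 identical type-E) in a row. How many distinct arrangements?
12! / (2! × 1! × 2! × 4! × 3!) = 831600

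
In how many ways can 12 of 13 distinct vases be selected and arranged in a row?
P(13,12) = 13!/(13-12)! = 6227020800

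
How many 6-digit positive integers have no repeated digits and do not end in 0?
Last digit: 9 nonzero choices. First digit: 8 (nonzero, ≠last). Middle 4: P(8,4) = 1680. Total = 120960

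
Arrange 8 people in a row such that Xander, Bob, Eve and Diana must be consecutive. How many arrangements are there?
Treat the 4 as one block: (8-4+1)! × 4! = 120 × 24 = 2880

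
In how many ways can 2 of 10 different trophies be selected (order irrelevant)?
C(10,2) = 10!/(2!×8!) = 45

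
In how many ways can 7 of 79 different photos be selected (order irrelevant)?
C(79,7) = 79!/(7!×72!) = 2898753715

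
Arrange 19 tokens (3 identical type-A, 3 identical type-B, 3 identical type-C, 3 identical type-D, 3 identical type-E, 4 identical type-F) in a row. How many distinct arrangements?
19! / (3! × 3! × 3! × 3! × 3! × 4!) = 651819168000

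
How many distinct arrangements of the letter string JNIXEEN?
7! / (2! × 2! × 1! × 1! × 1!) = 1260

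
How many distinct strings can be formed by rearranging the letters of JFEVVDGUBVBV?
12! / (1! × 2! × 1! × 1! × 4! × 1! × 1! × 1!) = 9979200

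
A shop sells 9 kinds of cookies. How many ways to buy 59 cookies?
C(59+9-1, 9-1) = C(67, 8) = 6522361560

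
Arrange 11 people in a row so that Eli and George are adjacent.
Treat as block: (11-1)! × 2! = 3628800 × 2 = 7257600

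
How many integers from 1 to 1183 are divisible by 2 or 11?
⌊1183/2⌋ + ⌊1183/11⌋ - ⌊1183/22⌋ = 591 + 107 - 53 = 645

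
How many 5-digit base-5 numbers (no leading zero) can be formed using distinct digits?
First digit: 4 choices (nonzero). Then descending: 4 × 4 × 3 × 2 × 1 = 96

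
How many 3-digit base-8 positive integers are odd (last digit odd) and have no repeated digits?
Last∈{1,3,5,7}. Last=0: 0. Last nonzero: 4×6×P(6,1) = 144. Total = 144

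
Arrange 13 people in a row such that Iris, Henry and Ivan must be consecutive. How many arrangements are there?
Treat the 3 as one block: (13-3+1)! × 3! = 39916800 × 6 = 239500800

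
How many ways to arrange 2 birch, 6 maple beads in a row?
8! / (2! × 6!) = 28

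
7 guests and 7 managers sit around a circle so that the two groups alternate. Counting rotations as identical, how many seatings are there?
Fix one of the guests: (7-1)! ways for the remaining guests, × 7! ways for the managers = 720 × 5040 = 3628800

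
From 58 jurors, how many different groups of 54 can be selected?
C(58,54) = 58!/(54!×4!) = 424270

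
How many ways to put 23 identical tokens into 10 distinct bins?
C(23+10-1, 10-1) = C(32, 9) = 28048800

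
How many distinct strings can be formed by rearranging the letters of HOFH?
4! / (1! × 1! × 2!) = 12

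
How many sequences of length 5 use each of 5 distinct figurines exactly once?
5! = 120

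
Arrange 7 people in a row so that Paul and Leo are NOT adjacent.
Total - adjacent = 7! - (7-1)!×2 = 5040 - 1440 = 3600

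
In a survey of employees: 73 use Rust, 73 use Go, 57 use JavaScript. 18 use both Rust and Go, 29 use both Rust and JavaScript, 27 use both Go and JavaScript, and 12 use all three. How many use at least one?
|A∪B∪C| = 73+73+57-18-29-27+12 = 141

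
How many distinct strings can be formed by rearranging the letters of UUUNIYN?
7! / (3! × 1! × 2! × 1!) = 420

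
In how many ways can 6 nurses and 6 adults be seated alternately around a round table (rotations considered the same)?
Fix one of the nurses: (6-1)! ways for the remaining nurses, × 6! ways for the adults = 120 × 720 = 86400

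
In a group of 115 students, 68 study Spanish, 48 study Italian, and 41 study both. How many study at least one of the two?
|A∪B| = |A| + |B| - |A∩B| = 68 + 48 - 41 = 75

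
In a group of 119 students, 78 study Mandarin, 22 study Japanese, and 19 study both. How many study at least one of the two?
|A∪B| = |A| + |B| - |A∩B| = 78 + 22 - 19 = 81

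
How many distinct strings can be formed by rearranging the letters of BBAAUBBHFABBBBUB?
16! / (9! × 1! × 2! × 3! × 1!) = 4804800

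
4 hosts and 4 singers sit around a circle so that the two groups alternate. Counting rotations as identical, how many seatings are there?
Fix one of the hosts: (4-1)! ways for the remaining hosts, × 4! ways for the singers = 6 × 24 = 144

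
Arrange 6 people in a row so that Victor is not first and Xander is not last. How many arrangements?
By inclusion-exclusion: 6! - 2×(6-1)! + (6-2)! = 720 - 240 + 24 = 504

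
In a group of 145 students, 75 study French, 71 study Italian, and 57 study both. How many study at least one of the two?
|A∪B| = |A| + |B| - |A∩B| = 75 + 71 - 57 = 89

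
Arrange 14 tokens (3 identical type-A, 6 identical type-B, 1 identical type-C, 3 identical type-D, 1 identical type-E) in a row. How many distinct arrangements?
14! / (3! × 6! × 1! × 3! × 1!) = 3363360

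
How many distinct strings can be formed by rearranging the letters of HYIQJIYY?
8! / (3! × 2! × 1! × 1! × 1!) = 3360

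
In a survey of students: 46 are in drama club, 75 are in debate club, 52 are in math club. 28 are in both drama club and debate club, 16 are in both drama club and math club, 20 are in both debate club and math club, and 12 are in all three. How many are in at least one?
|A∪B∪C| = 46+75+52-28-16-20+12 = 121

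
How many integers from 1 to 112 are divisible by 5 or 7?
⌊112/5⌋ + ⌊112/7⌋ - ⌊112/35⌋ = 22 + 16 - 3 = 35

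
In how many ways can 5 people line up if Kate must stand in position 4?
Fix one position: (5-1)! = 24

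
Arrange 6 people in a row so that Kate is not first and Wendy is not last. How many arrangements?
By inclusion-exclusion: 6! - 2×(6-1)! + (6-2)! = 720 - 240 + 24 = 504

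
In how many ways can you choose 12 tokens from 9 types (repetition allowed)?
C(12+9-1, 9-1) = C(20, 8) = 125970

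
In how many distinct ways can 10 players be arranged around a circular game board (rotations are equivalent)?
Circular: fix one position, arrange the rest. (10-1)! = 362880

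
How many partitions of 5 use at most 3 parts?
By conjugation, equals partitions of 5 into parts ≤ 3. Let r_j(i) = number of partitions of i into parts ≤ j, for i = 0..5. r_1(i) = 1 for all i; r_j(i) = r_{j-1}(i) + r_j(i-j). Rows j = 2..3: ≤2: 1 1 2 2 3 3; ≤3: 1 1 2 3 4 5. r_3(5) = 5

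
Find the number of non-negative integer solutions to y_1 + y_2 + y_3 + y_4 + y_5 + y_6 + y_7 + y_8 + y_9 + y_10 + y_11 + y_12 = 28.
C(28+12-1, 12-1) = C(39, 11) = 1676056044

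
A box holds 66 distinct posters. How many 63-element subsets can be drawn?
C(66,63) = 66!/(63!×3!) = 45760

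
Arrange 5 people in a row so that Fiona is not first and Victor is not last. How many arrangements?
By inclusion-exclusion: 5! - 2×(5-1)! + (5-2)! = 120 - 48 + 6 = 78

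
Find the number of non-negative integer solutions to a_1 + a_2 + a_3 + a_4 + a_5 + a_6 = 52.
C(52+6-1, 6-1) = C(57, 5) = 4187106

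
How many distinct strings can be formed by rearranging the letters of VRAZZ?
5! / (1! × 2! × 1! × 1!) = 60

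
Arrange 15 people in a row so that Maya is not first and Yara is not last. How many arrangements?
By inclusion-exclusion: 15! - 2×(15-1)! + (15-2)! = 1307674368000 - 174356582400 + 6227020800 = 1139544806400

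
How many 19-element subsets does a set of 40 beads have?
C(40,19) = 40!/(19!×21!) = 131282408400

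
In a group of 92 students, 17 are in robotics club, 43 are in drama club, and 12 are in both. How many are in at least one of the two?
|A∪B| = |A| + |B| - |A∩B| = 17 + 43 - 12 = 48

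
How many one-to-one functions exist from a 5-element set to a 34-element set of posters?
P(34,5) = 34!/(34-5)! = 33390720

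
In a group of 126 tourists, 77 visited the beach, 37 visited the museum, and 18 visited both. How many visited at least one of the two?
|A∪B| = |A| + |B| - |A∩B| = 77 + 37 - 18 = 96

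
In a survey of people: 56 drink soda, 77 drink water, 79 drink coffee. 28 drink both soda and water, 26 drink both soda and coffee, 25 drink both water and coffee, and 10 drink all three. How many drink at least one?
|A∪B∪C| = 56+77+79-28-26-25+10 = 143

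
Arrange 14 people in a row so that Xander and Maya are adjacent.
Treat as block: (14-1)! × 2! = 6227020800 × 2 = 12454041600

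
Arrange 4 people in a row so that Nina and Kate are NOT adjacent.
Total - adjacent = 4! - (4-1)!×2 = 24 - 12 = 12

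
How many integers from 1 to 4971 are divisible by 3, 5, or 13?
⌊4971/3⌋+⌊4971/5⌋+⌊4971/13⌋ - ⌊4971/15⌋-⌊4971/39⌋-⌊4971/65⌋ + ⌊4971/195⌋ = 1657+994+382 - 331-127-76 + 25 = 2524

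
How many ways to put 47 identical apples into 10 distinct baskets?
C(47+10-1, 10-1) = C(56, 9) = 7575968400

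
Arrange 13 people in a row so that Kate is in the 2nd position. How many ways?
Fix one position: (13-1)! = 479001600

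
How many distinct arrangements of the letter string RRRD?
4! / (1! × 3!) = 4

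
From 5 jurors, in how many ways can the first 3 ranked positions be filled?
P(5,3) = 5!/(5-3)! = 60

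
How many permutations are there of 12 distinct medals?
12! = 479001600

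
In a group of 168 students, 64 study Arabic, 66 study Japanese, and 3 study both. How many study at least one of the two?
|A∪B| = |A| + |B| - |A∩B| = 64 + 66 - 3 = 127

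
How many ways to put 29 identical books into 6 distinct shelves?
C(29+6-1, 6-1) = C(34, 5) = 278256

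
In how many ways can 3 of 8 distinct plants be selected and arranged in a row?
P(8,3) = 8!/(8-3)! = 336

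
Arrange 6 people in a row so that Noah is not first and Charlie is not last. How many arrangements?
By inclusion-exclusion: 6! - 2×(6-1)! + (6-2)! = 720 - 240 + 24 = 504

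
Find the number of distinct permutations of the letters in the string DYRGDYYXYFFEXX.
14! / (2! × 1! × 4! × 2! × 3! × 1! × 1!) = 151351200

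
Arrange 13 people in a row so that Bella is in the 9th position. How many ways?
Fix one position: (13-1)! = 479001600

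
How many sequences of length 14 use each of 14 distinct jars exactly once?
14! = 87178291200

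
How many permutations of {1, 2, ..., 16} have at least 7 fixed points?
Exactly j fixed points: C(16,j)·!(16-j); sum over j ≥ 7 (derangement numbers via !m = (m-1)·(!(m-1) + !(m-2)): !0..!9 = 1, 0, 1, 2, 9, 44, 265, 1854, 14833, 133496). Σ_{j=7}^{16} C(16,j)·!(16-j) = C(16,7)·!9 + C(16,8)·!8 + C(16,9)·!7 + C(16,10)·!6 + C(16,11)·!5 + C(16,12)·!4 + C(16,13)·!3 + C(16,14)·!2 + C(16,15)·!1 + C(16,16)·!0 = 11440·133496 + 12870·14833 + 11440·1854 + 8008·265 + 4368·44 + 1820·9 + 560·2 + 120·1 + 16·0 + 1·1 = 1741636643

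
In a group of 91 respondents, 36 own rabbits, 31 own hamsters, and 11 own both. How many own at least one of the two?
|A∪B| = |A| + |B| - |A∩B| = 36 + 31 - 11 = 56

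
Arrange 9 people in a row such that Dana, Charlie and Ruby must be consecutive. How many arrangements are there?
Treat the 3 as one block: (9-3+1)! × 3! = 5040 × 6 = 30240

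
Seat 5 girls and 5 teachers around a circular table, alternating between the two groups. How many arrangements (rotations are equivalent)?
Fix one of the girls: (5-1)! ways for the remaining girls, × 5! ways for the teachers = 24 × 120 = 2880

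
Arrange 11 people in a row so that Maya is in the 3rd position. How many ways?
Fix one position: (11-1)! = 3628800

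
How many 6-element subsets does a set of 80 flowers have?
C(80,6) = 80!/(6!×74!) = 300500200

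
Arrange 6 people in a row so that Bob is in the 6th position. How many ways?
Fix one position: (6-1)! = 120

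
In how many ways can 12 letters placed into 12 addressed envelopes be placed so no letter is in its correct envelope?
!12 = Σ_{j=0}^{12} (-1)^j·12!/j! = 479001600 - 479001600 + 239500800 - 79833600 + 19958400 - 3991680 + 665280 - 95040 + 11880 - 1320 + 132 - 12 + 1 = 176214841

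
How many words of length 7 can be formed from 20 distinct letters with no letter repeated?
P(20,7) = 20!/(20-7)! = 390700800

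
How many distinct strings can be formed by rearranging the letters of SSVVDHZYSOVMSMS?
15! / (3! × 1! × 5! × 1! × 1! × 1! × 2! × 1!) = 908107200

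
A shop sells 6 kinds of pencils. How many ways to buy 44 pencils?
C(44+6-1, 6-1) = C(49, 5) = 1906884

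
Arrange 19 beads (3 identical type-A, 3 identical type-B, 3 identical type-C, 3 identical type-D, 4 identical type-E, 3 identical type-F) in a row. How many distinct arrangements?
19! / (3! × 3! × 3! × 3! × 4! × 3!) = 651819168000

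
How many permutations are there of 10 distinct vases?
10! = 3628800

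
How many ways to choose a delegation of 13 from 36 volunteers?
C(36,13) = 36!/(13!×23!) = 2310789600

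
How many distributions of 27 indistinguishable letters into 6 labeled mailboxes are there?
C(27+6-1, 6-1) = C(32, 5) = 201376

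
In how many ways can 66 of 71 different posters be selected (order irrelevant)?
C(71,66) = 71!/(66!×5!) = 13019909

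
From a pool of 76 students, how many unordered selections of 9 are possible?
C(76,9) = 76!/(9!×67!) = 142466675900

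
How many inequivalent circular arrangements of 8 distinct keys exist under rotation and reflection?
(8-1)!/2 = 5040/2 = 2520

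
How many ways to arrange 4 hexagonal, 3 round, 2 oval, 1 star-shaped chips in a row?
10! / (4! × 3! × 2! × 1!) = 12600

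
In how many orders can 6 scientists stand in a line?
6! = 720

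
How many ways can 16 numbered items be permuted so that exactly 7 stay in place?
Choose the 7 fixed points C(16,7) = 11440, derange the rest: !9 = Σ_{j=0}^{9} (-1)^j·9!/j! = 362880 - 362880 + 181440 - 60480 + 15120 - 3024 + 504 - 72 + 9 - 1 = 133496. Product = 11440 × 133496 = 1527194240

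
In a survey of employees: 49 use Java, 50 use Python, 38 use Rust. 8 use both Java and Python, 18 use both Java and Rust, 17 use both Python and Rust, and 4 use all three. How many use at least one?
|A∪B∪C| = 49+50+38-8-18-17+4 = 98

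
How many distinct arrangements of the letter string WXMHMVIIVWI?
11! / (1! × 2! × 2! × 3! × 1! × 2!) = 831600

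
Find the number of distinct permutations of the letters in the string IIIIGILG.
8! / (2! × 1! × 5!) = 168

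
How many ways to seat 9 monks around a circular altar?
Circular: fix one position, arrange the rest. (9-1)! = 40320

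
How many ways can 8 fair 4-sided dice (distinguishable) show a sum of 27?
Coefficient of x^27 in (x + x² + ... + x^4)^8. By inclusion-exclusion on dice exceeding 4: Σ_j (-1)^j C(8,j)·C(27-1-4j, 7) = C(8,0)·C(26,7) - C(8,1)·C(22,7) + C(8,2)·C(18,7) - C(8,3)·C(14,7) + C(8,4)·C(10,7) = 1·657800 - 8·170544 + 28·31824 - 56·3432 + 70·120 = 728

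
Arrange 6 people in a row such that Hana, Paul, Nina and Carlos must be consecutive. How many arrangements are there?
Treat the 4 as one block: (6-4+1)! × 4! = 6 × 24 = 144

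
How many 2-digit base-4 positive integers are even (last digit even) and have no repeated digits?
Last∈{0,2}. Last=0: 3. Last nonzero: 1×2×P(2,0) = 2. Total = 5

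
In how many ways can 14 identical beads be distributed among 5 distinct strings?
C(14+5-1, 5-1) = C(18, 4) = 3060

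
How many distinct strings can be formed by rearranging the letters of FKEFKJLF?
8! / (2! × 1! × 3! × 1! × 1!) = 3360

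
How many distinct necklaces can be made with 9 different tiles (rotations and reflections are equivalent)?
(9-1)!/2 = 40320/2 = 20160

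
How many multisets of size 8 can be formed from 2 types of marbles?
C(8+2-1, 2-1) = C(9, 1) = 9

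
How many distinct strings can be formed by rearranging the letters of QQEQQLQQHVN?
11! / (1! × 6! × 1! × 1! × 1! × 1!) = 55440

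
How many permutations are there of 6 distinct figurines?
6! = 720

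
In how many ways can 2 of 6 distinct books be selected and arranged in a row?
P(6,2) = 6!/(6-2)! = 30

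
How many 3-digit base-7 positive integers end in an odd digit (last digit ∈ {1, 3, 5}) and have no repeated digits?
Last∈{1,3,5}. Last=0: 0. Last nonzero: 3×5×P(5,1) = 75. Total = 75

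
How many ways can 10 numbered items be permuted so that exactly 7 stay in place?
Choose the 7 fixed points C(10,7) = 120, derange the rest: !3 = Σ_{j=0}^{3} (-1)^j·3!/j! = 6 - 6 + 3 - 1 = 2. Product = 120 × 2 = 240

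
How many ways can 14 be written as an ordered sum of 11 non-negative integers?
C(14+11-1, 11-1) = C(24, 10) = 1961256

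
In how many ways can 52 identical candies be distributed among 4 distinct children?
C(52+4-1, 4-1) = C(55, 3) = 26235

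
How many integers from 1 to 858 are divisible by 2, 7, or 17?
⌊858/2⌋+⌊858/7⌋+⌊858/17⌋ - ⌊858/14⌋-⌊858/34⌋-⌊858/119⌋ + ⌊858/238⌋ = 429+122+50 - 61-25-7 + 3 = 511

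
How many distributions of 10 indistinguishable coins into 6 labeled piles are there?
C(10+6-1, 6-1) = C(15, 5) = 3003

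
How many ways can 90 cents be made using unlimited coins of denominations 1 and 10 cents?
Coefficient of x^90 in 1/(1-x^1) · 1/(1-x^10). Use j coins of 10 for j = 0..⌊90/10⌋ = 9, the rest in 1s: 9 + 1 = 10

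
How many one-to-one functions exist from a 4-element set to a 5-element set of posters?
P(5,4) = 5!/(5-4)! = 120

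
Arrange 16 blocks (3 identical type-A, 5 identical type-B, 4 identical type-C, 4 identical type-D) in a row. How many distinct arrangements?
16! / (3! × 5! × 4! × 4!) = 50450400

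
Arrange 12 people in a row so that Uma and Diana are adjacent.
Treat as block: (12-1)! × 2! = 39916800 × 2 = 79833600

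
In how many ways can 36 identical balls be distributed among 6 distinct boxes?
C(36+6-1, 6-1) = C(41, 5) = 749398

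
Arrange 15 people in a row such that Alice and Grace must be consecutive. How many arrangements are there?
Treat the 2 as one block: (15-2+1)! × 2! = 87178291200 × 2 = 174356582400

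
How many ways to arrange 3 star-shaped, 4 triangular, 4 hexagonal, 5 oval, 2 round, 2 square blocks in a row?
20! / (3! × 4! × 4! × 5! × 2! × 2!) = 1466593128000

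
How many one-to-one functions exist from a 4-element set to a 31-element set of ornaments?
P(31,4) = 31!/(31-4)! = 755160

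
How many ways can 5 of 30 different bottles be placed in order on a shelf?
P(30,5) = 30!/(30-5)! = 17100720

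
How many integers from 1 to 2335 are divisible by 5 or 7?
⌊2335/5⌋ + ⌊2335/7⌋ - ⌊2335/35⌋ = 467 + 333 - 66 = 734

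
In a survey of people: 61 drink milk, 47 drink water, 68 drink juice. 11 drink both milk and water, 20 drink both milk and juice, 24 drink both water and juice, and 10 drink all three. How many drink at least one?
|A∪B∪C| = 61+47+68-11-20-24+10 = 131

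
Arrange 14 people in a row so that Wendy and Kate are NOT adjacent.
Total - adjacent = 14! - (14-1)!×2 = 87178291200 - 12454041600 = 74724249600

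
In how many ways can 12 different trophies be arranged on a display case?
12! = 479001600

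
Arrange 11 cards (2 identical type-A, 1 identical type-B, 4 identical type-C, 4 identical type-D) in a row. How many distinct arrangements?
11! / (2! × 1! × 4! × 4!) = 34650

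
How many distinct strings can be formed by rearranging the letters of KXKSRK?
6! / (1! × 3! × 1! × 1!) = 120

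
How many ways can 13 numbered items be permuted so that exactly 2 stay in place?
Choose the 2 fixed points C(13,2) = 78, derange the rest: !11 = Σ_{j=0}^{11} (-1)^j·11!/j! = 39916800 - 39916800 + 19958400 - 6652800 + 1663200 - 332640 + 55440 - 7920 + 990 - 110 + 11 - 1 = 14684570. Product = 78 × 14684570 = 1145396460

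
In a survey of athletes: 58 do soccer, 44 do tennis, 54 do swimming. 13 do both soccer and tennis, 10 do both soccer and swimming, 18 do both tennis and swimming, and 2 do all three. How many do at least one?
|A∪B∪C| = 58+44+54-13-10-18+2 = 117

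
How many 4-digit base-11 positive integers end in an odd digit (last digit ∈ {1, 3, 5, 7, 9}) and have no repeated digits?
Last∈{1,3,5,7,9}. Last=0: 0. Last nonzero: 5×9×P(9,2) = 3240. Total = 3240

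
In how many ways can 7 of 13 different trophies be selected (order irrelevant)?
C(13,7) = 13!/(7!×6!) = 1716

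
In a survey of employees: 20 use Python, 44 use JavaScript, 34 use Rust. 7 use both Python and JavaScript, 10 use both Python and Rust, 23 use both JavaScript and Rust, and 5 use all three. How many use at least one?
|A∪B∪C| = 20+44+34-7-10-23+5 = 63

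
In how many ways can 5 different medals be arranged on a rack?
5! = 120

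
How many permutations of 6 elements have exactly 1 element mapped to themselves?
Choose the 1 fixed point C(6,1) = 6, derange the rest: !5 = Σ_{j=0}^{5} (-1)^j·5!/j! = 120 - 120 + 60 - 20 + 5 - 1 = 44. Product = 6 × 44 = 264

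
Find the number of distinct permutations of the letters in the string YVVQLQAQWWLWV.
13! / (1! × 1! × 3! × 3! × 3! × 2!) = 14414400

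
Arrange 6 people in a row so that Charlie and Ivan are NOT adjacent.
Total - adjacent = 6! - (6-1)!×2 = 720 - 240 = 480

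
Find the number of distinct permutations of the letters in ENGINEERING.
11! / (3! × 3! × 2! × 2! × 1!) = 277200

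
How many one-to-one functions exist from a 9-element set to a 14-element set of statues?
P(14,9) = 14!/(14-9)! = 726485760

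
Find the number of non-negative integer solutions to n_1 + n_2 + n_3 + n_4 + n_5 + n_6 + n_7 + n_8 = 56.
C(56+8-1, 8-1) = C(63, 7) = 553270671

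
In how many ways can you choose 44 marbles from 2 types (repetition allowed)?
C(44+2-1, 2-1) = C(45, 1) = 45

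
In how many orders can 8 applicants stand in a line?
8! = 40320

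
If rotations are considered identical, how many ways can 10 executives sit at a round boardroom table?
Circular: fix one position, arrange the rest. (10-1)! = 362880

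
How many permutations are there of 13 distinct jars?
13! = 6227020800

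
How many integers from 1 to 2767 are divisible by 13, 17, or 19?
⌊2767/13⌋+⌊2767/17⌋+⌊2767/19⌋ - ⌊2767/221⌋-⌊2767/247⌋-⌊2767/323⌋ + ⌊2767/4199⌋ = 212+162+145 - 12-11-8 + 0 = 488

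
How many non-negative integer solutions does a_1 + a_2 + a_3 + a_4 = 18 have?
C(18+4-1, 4-1) = C(21, 3) = 1330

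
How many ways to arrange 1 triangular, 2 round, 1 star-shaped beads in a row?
4! / (1! × 2! × 1!) = 12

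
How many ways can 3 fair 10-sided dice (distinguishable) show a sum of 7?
Coefficient of x^7 in (x + x² + ... + x^10)^3. By inclusion-exclusion on dice exceeding 10: Σ_j (-1)^j C(3,j)·C(7-1-10j, 2) = C(3,0)·C(6,2) = 1·15 = 15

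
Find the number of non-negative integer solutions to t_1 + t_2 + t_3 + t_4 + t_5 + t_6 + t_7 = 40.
C(40+7-1, 7-1) = C(46, 6) = 9366819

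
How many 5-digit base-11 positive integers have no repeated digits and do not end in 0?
Last digit: 10 nonzero choices. First digit: 9 (nonzero, ≠last). Middle 3: P(9,3) = 504. Total = 45360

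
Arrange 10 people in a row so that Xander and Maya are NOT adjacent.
Total - adjacent = 10! - (10-1)!×2 = 3628800 - 725760 = 2903040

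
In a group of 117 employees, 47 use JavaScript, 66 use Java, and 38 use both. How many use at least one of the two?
|A∪B| = |A| + |B| - |A∩B| = 47 + 66 - 38 = 75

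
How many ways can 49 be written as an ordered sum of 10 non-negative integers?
C(49+10-1, 10-1) = C(58, 9) = 10648873950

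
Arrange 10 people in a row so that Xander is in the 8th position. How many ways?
Fix one position: (10-1)! = 362880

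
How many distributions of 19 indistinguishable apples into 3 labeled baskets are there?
C(19+3-1, 3-1) = C(21, 2) = 210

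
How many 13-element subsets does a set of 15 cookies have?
C(15,13) = 15!/(13!×2!) = 105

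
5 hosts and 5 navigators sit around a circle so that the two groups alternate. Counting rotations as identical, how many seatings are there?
Fix one of the hosts: (5-1)! ways for the remaining hosts, × 5! ways for the navigators = 24 × 120 = 2880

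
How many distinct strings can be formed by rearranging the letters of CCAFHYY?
7! / (1! × 1! × 2! × 1! × 2!) = 1260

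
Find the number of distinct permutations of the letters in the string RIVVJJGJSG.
10! / (2! × 1! × 1! × 1! × 2! × 3!) = 151200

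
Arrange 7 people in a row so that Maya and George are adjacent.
Treat as block: (7-1)! × 2! = 720 × 2 = 1440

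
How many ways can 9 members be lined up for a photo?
9! = 362880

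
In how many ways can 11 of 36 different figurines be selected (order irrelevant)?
C(36,11) = 36!/(11!×25!) = 600805296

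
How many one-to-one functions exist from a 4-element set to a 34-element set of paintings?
P(34,4) = 34!/(34-4)! = 1113024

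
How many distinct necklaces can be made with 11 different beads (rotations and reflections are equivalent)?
(11-1)!/2 = 3628800/2 = 1814400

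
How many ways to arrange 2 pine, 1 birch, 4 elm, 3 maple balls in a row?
10! / (2! × 1! × 4! × 3!) = 12600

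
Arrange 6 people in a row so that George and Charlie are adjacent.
Treat as block: (6-1)! × 2! = 120 × 2 = 240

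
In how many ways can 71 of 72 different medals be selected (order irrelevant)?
C(72,71) = 72!/(71!×1!) = 72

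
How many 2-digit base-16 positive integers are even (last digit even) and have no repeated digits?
Last∈{0,2,4,6,8,10,12,14}. Last=0: 15. Last nonzero: 7×14×P(14,0) = 98. Total = 113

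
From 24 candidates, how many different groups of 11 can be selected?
C(24,11) = 24!/(11!×13!) = 2496144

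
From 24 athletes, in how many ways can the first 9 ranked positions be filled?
P(24,9) = 24!/(24-9)! = 474467051520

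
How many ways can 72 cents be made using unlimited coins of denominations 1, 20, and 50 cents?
Coefficient of x^72 in 1/(1-x^1) · 1/(1-x^20) · 1/(1-x^50). Case on j = number of 50-cent coins (j = 0..1); remainder r = 72 - 50j is made from {1,20} in ⌊r/20⌋+1 ways. r = 72, 22 → 4 + 2 = 6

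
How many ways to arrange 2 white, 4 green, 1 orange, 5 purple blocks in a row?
12! / (2! × 4! × 1! × 5!) = 83160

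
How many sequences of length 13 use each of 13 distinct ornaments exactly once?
13! = 6227020800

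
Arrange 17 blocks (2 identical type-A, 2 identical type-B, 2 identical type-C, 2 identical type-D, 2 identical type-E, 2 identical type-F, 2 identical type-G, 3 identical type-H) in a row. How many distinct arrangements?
17! / (2! × 2! × 2! × 2! × 2! × 2! × 2! × 3!) = 463134672000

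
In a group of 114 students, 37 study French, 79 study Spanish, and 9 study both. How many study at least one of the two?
|A∪B| = |A| + |B| - |A∩B| = 37 + 79 - 9 = 107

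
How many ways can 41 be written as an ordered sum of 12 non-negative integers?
C(41+12-1, 12-1) = C(52, 11) = 60403728840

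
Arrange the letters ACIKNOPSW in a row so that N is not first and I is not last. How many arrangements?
By inclusion-exclusion: 9! - 2×(9-1)! + (9-2)! = 362880 - 80640 + 5040 = 287280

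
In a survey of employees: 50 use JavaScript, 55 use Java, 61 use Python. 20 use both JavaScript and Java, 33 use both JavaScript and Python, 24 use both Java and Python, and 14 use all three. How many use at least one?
|A∪B∪C| = 50+55+61-20-33-24+14 = 103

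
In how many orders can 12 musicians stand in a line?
12! = 479001600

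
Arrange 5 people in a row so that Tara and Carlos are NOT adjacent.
Total - adjacent = 5! - (5-1)!×2 = 120 - 48 = 72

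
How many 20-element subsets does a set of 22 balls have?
C(22,20) = 22!/(20!×2!) = 231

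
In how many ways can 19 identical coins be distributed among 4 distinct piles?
C(19+4-1, 4-1) = C(22, 3) = 1540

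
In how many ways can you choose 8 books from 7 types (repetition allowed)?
C(8+7-1, 7-1) = C(14, 6) = 3003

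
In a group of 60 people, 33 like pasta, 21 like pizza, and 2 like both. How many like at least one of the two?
|A∪B| = |A| + |B| - |A∩B| = 33 + 21 - 2 = 52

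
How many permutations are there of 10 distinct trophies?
10! = 3628800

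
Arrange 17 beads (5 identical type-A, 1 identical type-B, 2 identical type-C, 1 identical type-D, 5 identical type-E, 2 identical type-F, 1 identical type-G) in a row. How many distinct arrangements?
17! / (5! × 1! × 2! × 1! × 5! × 2! × 1!) = 6175128960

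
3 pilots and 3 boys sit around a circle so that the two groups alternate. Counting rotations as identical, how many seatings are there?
Fix one of the pilots: (3-1)! ways for the remaining pilots, × 3! ways for the boys = 2 × 6 = 12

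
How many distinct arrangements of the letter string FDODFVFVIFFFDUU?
15! / (1! × 3! × 2! × 6! × 1! × 2!) = 75675600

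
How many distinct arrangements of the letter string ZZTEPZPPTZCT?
12! / (1! × 3! × 1! × 4! × 3!) = 554400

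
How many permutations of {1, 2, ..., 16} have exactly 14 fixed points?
Choose the 14 fixed points C(16,14) = 120, derange the rest: !2 = Σ_{j=0}^{2} (-1)^j·2!/j! = 2 - 2 + 1 = 1. Product = 120 × 1 = 120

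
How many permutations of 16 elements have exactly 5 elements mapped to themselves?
Choose the 5 fixed points C(16,5) = 4368, derange the rest: !11 = Σ_{j=0}^{11} (-1)^j·11!/j! = 39916800 - 39916800 + 19958400 - 6652800 + 1663200 - 332640 + 55440 - 7920 + 990 - 110 + 11 - 1 = 14684570. Product = 4368 × 14684570 = 64142201760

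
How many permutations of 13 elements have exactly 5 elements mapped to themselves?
Choose the 5 fixed points C(13,5) = 1287, derange the rest: !8 = Σ_{j=0}^{8} (-1)^j·8!/j! = 40320 - 40320 + 20160 - 6720 + 1680 - 336 + 56 - 8 + 1 = 14833. Product = 1287 × 14833 = 19090071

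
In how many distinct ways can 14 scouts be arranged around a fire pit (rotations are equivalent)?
Circular: fix one position, arrange the rest. (14-1)! = 6227020800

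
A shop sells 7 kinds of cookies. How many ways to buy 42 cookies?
C(42+7-1, 7-1) = C(48, 6) = 12271512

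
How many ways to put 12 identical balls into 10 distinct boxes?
C(12+10-1, 10-1) = C(21, 9) = 293930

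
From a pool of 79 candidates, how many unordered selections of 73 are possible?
C(79,73) = 79!/(73!×6!) = 277962685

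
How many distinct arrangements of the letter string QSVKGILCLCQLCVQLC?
17! / (2! × 4! × 1! × 4! × 3! × 1! × 1! × 1!) = 51459408000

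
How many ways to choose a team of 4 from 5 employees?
C(5,4) = 5!/(4!×1!) = 5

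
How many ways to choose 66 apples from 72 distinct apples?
C(72,66) = 72!/(66!×6!) = 156238908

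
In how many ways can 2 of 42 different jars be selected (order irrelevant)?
C(42,2) = 42!/(2!×40!) = 861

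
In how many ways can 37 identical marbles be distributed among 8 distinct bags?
C(37+8-1, 8-1) = C(44, 7) = 38320568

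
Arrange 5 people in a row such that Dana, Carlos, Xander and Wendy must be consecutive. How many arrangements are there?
Treat the 4 as one block: (5-4+1)! × 4! = 2 × 24 = 48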